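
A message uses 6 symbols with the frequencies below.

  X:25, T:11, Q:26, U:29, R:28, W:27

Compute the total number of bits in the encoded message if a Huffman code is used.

Build the Huffman tree bottom-up:
merge T(11) and X(25): 36
merge Q(26) and W(27): 53
merge R(28) and U(29): 57
merge 36 and 53: 89
merge 57 and 89: 146
Total encoded bits = sum of merged weights = 36 + 53 + 57 + 89 + 146 = 381.

381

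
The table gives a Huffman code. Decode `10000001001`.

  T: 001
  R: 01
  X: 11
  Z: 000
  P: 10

Read left to right; each codeword is recognised as soon as it completes (prefix code):
  10→P | 000→Z | 001→T | 001→T
Decoded message: PZTT

PZTT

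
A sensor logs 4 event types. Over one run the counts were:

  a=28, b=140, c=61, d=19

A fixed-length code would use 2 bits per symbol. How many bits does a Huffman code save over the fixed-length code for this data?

93

Fixed-length: 2 bits × 248 symbols = 496 bits.
Huffman merges:
combine d(19), a(28) → 47
combine 47, c(61) → 108
combine 108, b(140) → 248
Huffman total = 47 + 108 + 248 = 403 bits.
Saving = 496 − 403 = 93 bits.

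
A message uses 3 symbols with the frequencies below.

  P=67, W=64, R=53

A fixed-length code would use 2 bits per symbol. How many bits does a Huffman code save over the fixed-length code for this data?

67

Fixed-length: 2 bits × 184 symbols = 368 bits.
Huffman merges:
combine R(53), W(64) → 117
combine P(67), 117 → 184
Huffman total = 117 + 184 = 301 bits.
Saving = 368 − 301 = 67 bits.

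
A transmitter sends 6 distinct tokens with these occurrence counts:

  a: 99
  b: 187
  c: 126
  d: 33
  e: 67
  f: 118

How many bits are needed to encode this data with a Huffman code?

Merge the two smallest weights repeatedly:
merge d(33) and e(67): 100
merge a(99) and 100: 199
merge f(118) and c(126): 244
merge b(187) and 199: 386
merge 244 and 386: 630
Total encoded bits = sum of merged weights = 100 + 199 + 244 + 386 + 630 = 1559.

1559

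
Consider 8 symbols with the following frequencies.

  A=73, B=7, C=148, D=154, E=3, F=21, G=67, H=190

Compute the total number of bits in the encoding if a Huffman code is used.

1636

Greedily combine the two least-frequent nodes:
E(3) + B(7) → 10
10 + F(21) → 31
31 + G(67) → 98
A(73) + 98 → 171
C(148) + D(154) → 302
171 + H(190) → 361
302 + 361 → 663
The encoded length is the sum of every internal node's weight: 10 + 31 + 98 + 171 + 302 + 361 + 663 = 1636 bits.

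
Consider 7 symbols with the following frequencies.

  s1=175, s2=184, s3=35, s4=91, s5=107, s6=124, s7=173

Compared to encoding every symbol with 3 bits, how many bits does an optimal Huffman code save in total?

233

Fixed-length: 3 bits × 889 symbols = 2667 bits.
Huffman merges:
merge s3(35) and s4(91): 126
merge s5(107) and s6(124): 231
merge 126 and s7(173): 299
merge s1(175) and s2(184): 359
merge 231 and 299: 530
merge 359 and 530: 889
Huffman total = 126 + 231 + 299 + 359 + 530 + 889 = 2434 bits.
Saving = 2667 − 2434 = 233 bits.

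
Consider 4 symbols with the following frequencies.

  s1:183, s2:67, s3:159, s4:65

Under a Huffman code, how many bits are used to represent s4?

Huffman merges, smallest pair first:
s4(65) + s2(67) → 132
132 + s3(159) → 291
s1(183) + 291 → 474
The subtree containing s4 is merged 3 times, so code length = 3.

3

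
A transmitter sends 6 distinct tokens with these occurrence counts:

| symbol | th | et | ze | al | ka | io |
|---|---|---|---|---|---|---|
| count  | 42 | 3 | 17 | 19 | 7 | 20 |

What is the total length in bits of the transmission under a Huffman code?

Build the Huffman tree bottom-up:
et(3) + ka(7) → 10
10 + ze(17) → 27
al(19) + io(20) → 39
27 + 39 → 66
th(42) + 66 → 108
Total encoded bits = sum of merged weights = 10 + 27 + 39 + 66 + 108 = 250.

250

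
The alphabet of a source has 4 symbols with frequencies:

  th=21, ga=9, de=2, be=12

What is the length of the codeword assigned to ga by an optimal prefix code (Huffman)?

Build the tree from the bottom:
de(2) + ga(9) → 11
11 + be(12) → 23
th(21) + 23 → 44
ga sits 3 levels below the root, so its codeword is 3 bits.

3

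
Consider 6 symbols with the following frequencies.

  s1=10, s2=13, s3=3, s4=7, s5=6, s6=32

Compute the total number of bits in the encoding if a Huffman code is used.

Greedily combine the two least-frequent nodes:
s3(3) + s5(6) → 9
s4(7) + 9 → 16
s1(10) + s2(13) → 23
16 + 23 → 39
s6(32) + 39 → 71
Total encoded bits = sum of merged weights = 9 + 16 + 23 + 39 + 71 = 158.

158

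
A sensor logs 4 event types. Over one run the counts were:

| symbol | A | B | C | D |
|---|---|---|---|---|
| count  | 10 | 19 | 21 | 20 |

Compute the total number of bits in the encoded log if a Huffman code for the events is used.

140

Greedily combine the two least-frequent nodes:
merge A(10) and B(19): 29
merge D(20) and C(21): 41
merge 29 and 41: 70
The encoded length is the sum of every internal node's weight: 29 + 41 + 70 = 140 bits.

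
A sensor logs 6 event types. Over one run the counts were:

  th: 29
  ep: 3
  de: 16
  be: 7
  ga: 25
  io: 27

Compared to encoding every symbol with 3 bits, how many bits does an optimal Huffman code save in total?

Fixed-length: 3 bits × 107 symbols = 321 bits.
Huffman merges:
combine ep(3), be(7) → 10
combine 10, de(16) → 26
combine ga(25), 26 → 51
combine io(27), th(29) → 56
combine 51, 56 → 107
Huffman total = 10 + 26 + 51 + 56 + 107 = 250 bits.
Saving = 321 − 250 = 71 bits.

71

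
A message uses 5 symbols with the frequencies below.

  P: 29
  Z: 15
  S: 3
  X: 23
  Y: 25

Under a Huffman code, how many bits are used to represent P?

2

Huffman merges, smallest pair first:
merge S(3) and Z(15): 18
merge 18 and X(23): 41
merge Y(25) and P(29): 54
merge 41 and 54: 95
P sits 2 levels below the root, so its codeword is 2 bits.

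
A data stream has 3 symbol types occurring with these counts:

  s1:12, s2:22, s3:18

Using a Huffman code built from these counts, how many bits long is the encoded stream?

Greedily combine the two least-frequent nodes:
merge s1(12) and s3(18): 30
merge s2(22) and 30: 52
Total encoded bits = sum of merged weights = 30 + 52 = 82.

82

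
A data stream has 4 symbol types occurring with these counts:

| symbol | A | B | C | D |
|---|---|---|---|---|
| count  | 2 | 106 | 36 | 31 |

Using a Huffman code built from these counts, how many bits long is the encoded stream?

Merge the two smallest weights repeatedly:
A(2) + D(31) → 33
33 + C(36) → 69
69 + B(106) → 175
The encoded length is the sum of every internal node's weight: 33 + 69 + 175 = 277 bits.

277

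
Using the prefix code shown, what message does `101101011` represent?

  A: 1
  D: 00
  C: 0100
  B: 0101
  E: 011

Read left to right; each codeword is recognised as soon as it completes (prefix code):
  1→A | 011→E | 0101→B | 1→A
Decoded message: AEBA

AEBA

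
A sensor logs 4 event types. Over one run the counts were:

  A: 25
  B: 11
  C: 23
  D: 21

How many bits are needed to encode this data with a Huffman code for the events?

Greedily combine the two least-frequent nodes:
B(11) + D(21) → 32
C(23) + A(25) → 48
32 + 48 → 80
Total encoded bits = sum of merged weights = 32 + 48 + 80 = 160.

160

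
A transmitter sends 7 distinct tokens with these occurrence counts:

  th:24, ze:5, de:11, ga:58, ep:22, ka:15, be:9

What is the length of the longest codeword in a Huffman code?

Merge the two lowest-weight nodes at each step:
ze(5) + be(9) → 14
de(11) + 14 → 25
ka(15) + ep(22) → 37
th(24) + 25 → 49
37 + 49 → 86
ga(58) + 86 → 144
Maximum depth reached is 5.

5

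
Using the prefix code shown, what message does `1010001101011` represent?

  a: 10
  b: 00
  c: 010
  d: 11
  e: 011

Read left to right; each codeword is recognised as soon as it completes (prefix code):
  10→a | 10→a | 00→b | 11→d | 010→c | 11→d
Decoded message: aabdcd

aabdcd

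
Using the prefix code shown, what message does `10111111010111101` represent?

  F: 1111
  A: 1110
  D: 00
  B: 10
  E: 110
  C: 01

Read left to right; each codeword is recognised as soon as it completes (prefix code):
  10→B | 1111→F | 110→E | 10→B | 1111→F | 01→C
Decoded message: BFEBFC

BFEBFC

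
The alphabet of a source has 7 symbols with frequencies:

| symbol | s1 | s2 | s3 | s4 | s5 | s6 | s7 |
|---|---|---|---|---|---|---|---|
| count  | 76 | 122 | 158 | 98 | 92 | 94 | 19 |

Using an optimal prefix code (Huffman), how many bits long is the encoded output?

Build the Huffman tree bottom-up:
merge s7(19) and s1(76): 95
merge s5(92) and s6(94): 186
merge 95 and s4(98): 193
merge s2(122) and s3(158): 280
merge 186 and 193: 379
merge 280 and 379: 659
Each symbol's bit-cost is frequency × depth; summing gives 1792 bits (equivalently 95 + 186 + 193 + 280 + 379 + 659).

1792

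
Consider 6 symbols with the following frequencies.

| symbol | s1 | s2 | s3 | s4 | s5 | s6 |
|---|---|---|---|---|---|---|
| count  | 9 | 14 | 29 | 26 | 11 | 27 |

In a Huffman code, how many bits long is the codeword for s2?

Build the tree from the bottom:
s1(9) + s5(11) → 20
s2(14) + 20 → 34
s4(26) + s6(27) → 53
s3(29) + 34 → 63
53 + 63 → 116
The subtree containing s2 is merged 3 times, so code length = 3.

3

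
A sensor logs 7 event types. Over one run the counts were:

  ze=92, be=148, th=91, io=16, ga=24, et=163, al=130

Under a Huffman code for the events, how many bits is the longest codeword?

Merge the two lowest-weight nodes at each step:
combine io(16), ga(24) → 40
combine 40, th(91) → 131
combine ze(92), al(130) → 222
combine 131, be(148) → 279
combine et(163), 222 → 385
combine 279, 385 → 664
The rarest symbols sit at the bottom; the longest codeword is 4 bits.

4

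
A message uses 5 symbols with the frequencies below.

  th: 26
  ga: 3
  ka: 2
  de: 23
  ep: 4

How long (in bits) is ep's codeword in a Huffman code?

Repeatedly merge the two smallest:
ka(2) + ga(3) → 5
ep(4) + 5 → 9
9 + de(23) → 32
th(26) + 32 → 58
ep sits 3 levels below the root, so its codeword is 3 bits.

3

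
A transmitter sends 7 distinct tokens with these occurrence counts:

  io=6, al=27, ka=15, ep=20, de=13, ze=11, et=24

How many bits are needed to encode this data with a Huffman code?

314

Build the Huffman tree bottom-up:
combine io(6), ze(11) → 17
combine de(13), ka(15) → 28
combine 17, ep(20) → 37
combine et(24), al(27) → 51
combine 28, 37 → 65
combine 51, 65 → 116
The encoded length is the sum of every internal node's weight: 17 + 28 + 37 + 51 + 65 + 116 = 314 bits.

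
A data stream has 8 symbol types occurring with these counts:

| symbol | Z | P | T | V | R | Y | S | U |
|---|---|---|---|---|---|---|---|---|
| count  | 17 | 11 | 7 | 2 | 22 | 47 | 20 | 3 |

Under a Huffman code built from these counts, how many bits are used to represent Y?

1

Repeatedly merge the two smallest:
merge V(2) and U(3): 5
merge 5 and T(7): 12
merge P(11) and 12: 23
merge Z(17) and S(20): 37
merge R(22) and 23: 45
merge 37 and 45: 82
merge Y(47) and 82: 129
Y is a child of the root — depth 1, so its codeword is a single bit.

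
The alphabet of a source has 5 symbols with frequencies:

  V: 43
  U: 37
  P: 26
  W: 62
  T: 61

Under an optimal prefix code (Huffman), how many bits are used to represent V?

2

Repeatedly merge the two smallest:
P(26) + U(37) → 63
V(43) + T(61) → 104
W(62) + 63 → 125
104 + 125 → 229
V sits 2 levels below the root, so its codeword is 2 bits.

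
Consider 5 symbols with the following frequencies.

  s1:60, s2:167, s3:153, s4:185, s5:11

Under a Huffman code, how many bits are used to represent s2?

2

Huffman merges, smallest pair first:
combine s5(11), s1(60) → 71
combine 71, s3(153) → 224
combine s2(167), s4(185) → 352
combine 224, 352 → 576
s2 sits 2 levels below the root, so its codeword is 2 bits.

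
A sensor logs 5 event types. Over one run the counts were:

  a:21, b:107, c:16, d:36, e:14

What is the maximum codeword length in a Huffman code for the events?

4

Merge the two lowest-weight nodes at each step:
merge e(14) and c(16): 30
merge a(21) and 30: 51
merge d(36) and 51: 87
merge 87 and b(107): 194
Maximum depth reached is 4.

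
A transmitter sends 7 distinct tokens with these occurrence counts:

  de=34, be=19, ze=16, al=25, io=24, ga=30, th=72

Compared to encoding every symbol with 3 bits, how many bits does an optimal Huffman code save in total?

Fixed-length: 3 bits × 220 symbols = 660 bits.
Huffman merges:
combine ze(16), be(19) → 35
combine io(24), al(25) → 49
combine ga(30), de(34) → 64
combine 35, 49 → 84
combine 64, th(72) → 136
combine 84, 136 → 220
Huffman total = 35 + 49 + 64 + 84 + 136 + 220 = 588 bits.
Saving = 660 − 588 = 72 bits.

72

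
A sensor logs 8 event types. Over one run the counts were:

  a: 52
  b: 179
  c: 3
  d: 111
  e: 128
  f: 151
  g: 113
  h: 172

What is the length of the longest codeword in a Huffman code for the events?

5

Merge the two lowest-weight nodes at each step:
merge c(3) and a(52): 55
merge 55 and d(111): 166
merge g(113) and e(128): 241
merge f(151) and 166: 317
merge h(172) and b(179): 351
merge 241 and 317: 558
merge 351 and 558: 909
Maximum depth reached is 5.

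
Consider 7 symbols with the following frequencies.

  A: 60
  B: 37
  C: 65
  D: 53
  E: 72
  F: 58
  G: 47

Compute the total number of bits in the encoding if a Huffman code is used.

1104

Merge the two smallest weights repeatedly:
merge B(37) and G(47): 84
merge D(53) and F(58): 111
merge A(60) and C(65): 125
merge E(72) and 84: 156
merge 111 and 125: 236
merge 156 and 236: 392
Total encoded bits = sum of merged weights = 84 + 111 + 125 + 156 + 236 + 392 = 1104.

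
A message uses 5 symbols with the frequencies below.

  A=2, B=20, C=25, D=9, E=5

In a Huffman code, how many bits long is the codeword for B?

2

Huffman merges, smallest pair first:
combine A(2), E(5) → 7
combine 7, D(9) → 16
combine 16, B(20) → 36
combine C(25), 36 → 61
The subtree containing B is merged 2 times, so code length = 2.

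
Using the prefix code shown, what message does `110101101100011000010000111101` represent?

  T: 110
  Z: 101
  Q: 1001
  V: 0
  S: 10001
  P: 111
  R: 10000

Read left to right; each codeword is recognised as soon as it completes (prefix code):
  110→T | 101→Z | 101→Z | 10001→S | 10000→R | 10000→R | 111→P | 101→Z
Decoded message: TZZSRRPZ

TZZSRRPZ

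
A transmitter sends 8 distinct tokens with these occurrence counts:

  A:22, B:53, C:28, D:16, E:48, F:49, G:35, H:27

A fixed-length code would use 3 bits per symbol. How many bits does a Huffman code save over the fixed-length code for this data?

15

Fixed-length: 3 bits × 278 symbols = 834 bits.
Huffman merges:
combine D(16), A(22) → 38
combine H(27), C(28) → 55
combine G(35), 38 → 73
combine E(48), F(49) → 97
combine B(53), 55 → 108
combine 73, 97 → 170
combine 108, 170 → 278
Huffman total = 38 + 55 + 73 + 97 + 108 + 170 + 278 = 819 bits.
Saving = 834 − 819 = 15 bits.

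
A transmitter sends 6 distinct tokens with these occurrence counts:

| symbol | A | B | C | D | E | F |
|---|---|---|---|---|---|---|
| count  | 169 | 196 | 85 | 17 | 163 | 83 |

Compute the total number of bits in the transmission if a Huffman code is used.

1711

Merge the two smallest weights repeatedly:
D(17) + F(83) → 100
C(85) + 100 → 185
E(163) + A(169) → 332
185 + B(196) → 381
332 + 381 → 713
The encoded length is the sum of every internal node's weight: 100 + 185 + 332 + 381 + 713 = 1711 bits.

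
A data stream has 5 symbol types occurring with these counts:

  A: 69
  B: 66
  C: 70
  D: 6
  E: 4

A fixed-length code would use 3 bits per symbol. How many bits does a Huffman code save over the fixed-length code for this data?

205

Fixed-length: 3 bits × 215 symbols = 645 bits.
Huffman merges:
E(4) + D(6) → 10
10 + B(66) → 76
A(69) + C(70) → 139
76 + 139 → 215
Huffman total = 10 + 76 + 139 + 215 = 440 bits.
Saving = 645 − 440 = 205 bits.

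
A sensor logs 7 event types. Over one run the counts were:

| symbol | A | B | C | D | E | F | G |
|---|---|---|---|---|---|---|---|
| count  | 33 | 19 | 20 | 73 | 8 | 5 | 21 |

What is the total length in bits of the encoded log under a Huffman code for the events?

Build the Huffman tree bottom-up:
combine F(5), E(8) → 13
combine 13, B(19) → 32
combine C(20), G(21) → 41
combine 32, A(33) → 65
combine 41, 65 → 106
combine D(73), 106 → 179
Each symbol's bit-cost is frequency × depth; summing gives 436 bits (equivalently 13 + 32 + 41 + 65 + 106 + 179).

436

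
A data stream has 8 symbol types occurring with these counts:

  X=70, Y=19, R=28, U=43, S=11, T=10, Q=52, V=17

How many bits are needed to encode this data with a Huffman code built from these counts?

Merge the two smallest weights repeatedly:
combine T(10), S(11) → 21
combine V(17), Y(19) → 36
combine 21, R(28) → 49
combine 36, U(43) → 79
combine 49, Q(52) → 101
combine X(70), 79 → 149
combine 101, 149 → 250
Total encoded bits = sum of merged weights = 21 + 36 + 49 + 79 + 101 + 149 + 250 = 685.

685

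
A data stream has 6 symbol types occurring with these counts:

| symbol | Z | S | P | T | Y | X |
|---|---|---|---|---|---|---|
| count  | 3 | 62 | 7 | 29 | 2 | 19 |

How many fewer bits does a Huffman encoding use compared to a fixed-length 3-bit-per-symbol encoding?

Fixed-length: 3 bits × 122 symbols = 366 bits.
Huffman merges:
merge Y(2) and Z(3): 5
merge 5 and P(7): 12
merge 12 and X(19): 31
merge T(29) and 31: 60
merge 60 and S(62): 122
Huffman total = 5 + 12 + 31 + 60 + 122 = 230 bits.
Saving = 366 − 230 = 136 bits.

136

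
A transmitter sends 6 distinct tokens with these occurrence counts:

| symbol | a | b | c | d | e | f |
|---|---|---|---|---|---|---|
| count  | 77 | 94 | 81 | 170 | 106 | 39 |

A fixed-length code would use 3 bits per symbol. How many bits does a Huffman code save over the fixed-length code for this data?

276

Fixed-length: 3 bits × 567 symbols = 1701 bits.
Huffman merges:
f(39) + a(77) → 116
c(81) + b(94) → 175
e(106) + 116 → 222
d(170) + 175 → 345
222 + 345 → 567
Huffman total = 116 + 175 + 222 + 345 + 567 = 1425 bits.
Saving = 1701 − 1425 = 276 bits.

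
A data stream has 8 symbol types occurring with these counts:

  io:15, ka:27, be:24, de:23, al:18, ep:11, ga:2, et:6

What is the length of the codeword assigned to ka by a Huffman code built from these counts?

2

Build the tree from the bottom:
combine ga(2), et(6) → 8
combine 8, ep(11) → 19
combine io(15), al(18) → 33
combine 19, de(23) → 42
combine be(24), ka(27) → 51
combine 33, 42 → 75
combine 51, 75 → 126
The subtree containing ka is merged 2 times, so code length = 2.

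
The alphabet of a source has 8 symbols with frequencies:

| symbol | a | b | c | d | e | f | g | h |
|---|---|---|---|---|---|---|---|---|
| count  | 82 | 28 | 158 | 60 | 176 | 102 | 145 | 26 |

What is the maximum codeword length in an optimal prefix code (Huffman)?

5

Merge the two lowest-weight nodes at each step:
h(26) + b(28) → 54
54 + d(60) → 114
a(82) + f(102) → 184
114 + g(145) → 259
c(158) + e(176) → 334
184 + 259 → 443
334 + 443 → 777
The first pair merged (h, b) ends up deepest, at depth 5.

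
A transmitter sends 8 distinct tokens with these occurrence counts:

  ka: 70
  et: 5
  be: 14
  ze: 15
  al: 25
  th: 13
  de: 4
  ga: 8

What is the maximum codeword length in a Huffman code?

Merge the two lowest-weight nodes at each step:
combine de(4), et(5) → 9
combine ga(8), 9 → 17
combine th(13), be(14) → 27
combine ze(15), 17 → 32
combine al(25), 27 → 52
combine 32, 52 → 84
combine ka(70), 84 → 154
The first pair merged (de, et) ends up deepest, at depth 5.

5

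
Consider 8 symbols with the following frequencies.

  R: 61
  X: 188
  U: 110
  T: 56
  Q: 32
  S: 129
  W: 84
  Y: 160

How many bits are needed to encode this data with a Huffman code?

Greedily combine the two least-frequent nodes:
merge Q(32) and T(56): 88
merge R(61) and W(84): 145
merge 88 and U(110): 198
merge S(129) and 145: 274
merge Y(160) and X(188): 348
merge 198 and 274: 472
merge 348 and 472: 820
Each symbol's bit-cost is frequency × depth; summing gives 2345 bits (equivalently 88 + 145 + 198 + 274 + 348 + 472 + 820).

2345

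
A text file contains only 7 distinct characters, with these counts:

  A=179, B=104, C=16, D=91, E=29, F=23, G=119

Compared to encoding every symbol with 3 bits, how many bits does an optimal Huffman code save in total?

Fixed-length: 3 bits × 561 symbols = 1683 bits.
Huffman merges:
C(16) + F(23) → 39
E(29) + 39 → 68
68 + D(91) → 159
B(104) + G(119) → 223
159 + A(179) → 338
223 + 338 → 561
Huffman total = 39 + 68 + 159 + 223 + 338 + 561 = 1388 bits.
Saving = 1683 − 1388 = 295 bits.

295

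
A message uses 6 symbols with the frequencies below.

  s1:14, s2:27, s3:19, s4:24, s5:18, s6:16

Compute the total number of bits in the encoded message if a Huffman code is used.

Merge the two smallest weights repeatedly:
merge s1(14) and s6(16): 30
merge s5(18) and s3(19): 37
merge s4(24) and s2(27): 51
merge 30 and 37: 67
merge 51 and 67: 118
Total encoded bits = sum of merged weights = 30 + 37 + 51 + 67 + 118 = 303.

303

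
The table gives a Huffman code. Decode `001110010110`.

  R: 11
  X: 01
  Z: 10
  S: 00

Read left to right; each codeword is recognised as soon as it completes (prefix code):
  00→S | 11→R | 10→Z | 01→X | 01→X | 10→Z
Decoded message: SRZXXZ

SRZXXZ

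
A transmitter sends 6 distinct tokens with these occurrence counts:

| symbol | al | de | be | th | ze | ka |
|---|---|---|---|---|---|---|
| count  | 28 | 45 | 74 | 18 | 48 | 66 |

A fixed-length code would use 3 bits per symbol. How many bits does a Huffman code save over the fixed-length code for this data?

Fixed-length: 3 bits × 279 symbols = 837 bits.
Huffman merges:
th(18) + al(28) → 46
de(45) + 46 → 91
ze(48) + ka(66) → 114
be(74) + 91 → 165
114 + 165 → 279
Huffman total = 46 + 91 + 114 + 165 + 279 = 695 bits.
Saving = 837 − 695 = 142 bits.

142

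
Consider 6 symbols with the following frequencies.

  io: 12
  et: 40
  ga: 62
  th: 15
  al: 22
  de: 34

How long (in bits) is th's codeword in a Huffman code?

4

Huffman merges, smallest pair first:
combine io(12), th(15) → 27
combine al(22), 27 → 49
combine de(34), et(40) → 74
combine 49, ga(62) → 111
combine 74, 111 → 185
The subtree containing th is merged 4 times, so code length = 4.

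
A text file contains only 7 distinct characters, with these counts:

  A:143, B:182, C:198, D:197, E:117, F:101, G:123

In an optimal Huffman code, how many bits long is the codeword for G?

3

Repeatedly merge the two smallest:
combine F(101), E(117) → 218
combine G(123), A(143) → 266
combine B(182), D(197) → 379
combine C(198), 218 → 416
combine 266, 379 → 645
combine 416, 645 → 1061
The subtree containing G is merged 3 times, so code length = 3.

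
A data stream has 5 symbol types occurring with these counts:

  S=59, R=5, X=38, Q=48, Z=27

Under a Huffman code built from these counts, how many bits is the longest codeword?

3

Merge the two lowest-weight nodes at each step:
R(5) + Z(27) → 32
32 + X(38) → 70
Q(48) + S(59) → 107
70 + 107 → 177
The first pair merged (R, Z) ends up deepest, at depth 3.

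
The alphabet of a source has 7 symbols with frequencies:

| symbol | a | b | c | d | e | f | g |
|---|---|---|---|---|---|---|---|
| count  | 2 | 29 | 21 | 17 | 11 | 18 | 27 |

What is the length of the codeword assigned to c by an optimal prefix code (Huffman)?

Repeatedly merge the two smallest:
combine a(2), e(11) → 13
combine 13, d(17) → 30
combine f(18), c(21) → 39
combine g(27), b(29) → 56
combine 30, 39 → 69
combine 56, 69 → 125
c's leaf is at depth 3, giving a 3-bit codeword.

3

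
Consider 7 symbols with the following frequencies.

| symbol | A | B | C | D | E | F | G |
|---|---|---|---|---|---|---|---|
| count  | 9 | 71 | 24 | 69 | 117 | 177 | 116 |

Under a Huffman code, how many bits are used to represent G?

Repeatedly merge the two smallest:
combine A(9), C(24) → 33
combine 33, D(69) → 102
combine B(71), 102 → 173
combine G(116), E(117) → 233
combine 173, F(177) → 350
combine 233, 350 → 583
G's leaf is at depth 2, giving a 2-bit codeword.

2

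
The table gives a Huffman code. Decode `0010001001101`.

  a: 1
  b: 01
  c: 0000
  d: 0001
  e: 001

edeab

Read left to right; each codeword is recognised as soon as it completes (prefix code):
  001→e | 0001→d | 001→e | 1→a | 01→b
Decoded message: edeab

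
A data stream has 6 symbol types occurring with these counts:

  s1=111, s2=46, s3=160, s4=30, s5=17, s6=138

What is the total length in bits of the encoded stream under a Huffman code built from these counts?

1144

Merge the two smallest weights repeatedly:
s5(17) + s4(30) → 47
s2(46) + 47 → 93
93 + s1(111) → 204
s6(138) + s3(160) → 298
204 + 298 → 502
Each symbol's bit-cost is frequency × depth; summing gives 1144 bits (equivalently 47 + 93 + 204 + 298 + 502).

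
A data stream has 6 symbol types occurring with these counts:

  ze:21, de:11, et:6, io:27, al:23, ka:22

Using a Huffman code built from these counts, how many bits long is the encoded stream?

Greedily combine the two least-frequent nodes:
et(6) + de(11) → 17
17 + ze(21) → 38
ka(22) + al(23) → 45
io(27) + 38 → 65
45 + 65 → 110
Total encoded bits = sum of merged weights = 17 + 38 + 45 + 65 + 110 = 275.

275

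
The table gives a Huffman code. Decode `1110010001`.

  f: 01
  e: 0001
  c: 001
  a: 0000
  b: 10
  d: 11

dbfe

Read left to right; each codeword is recognised as soon as it completes (prefix code):
  11→d | 10→b | 01→f | 0001→e
Decoded message: dbfe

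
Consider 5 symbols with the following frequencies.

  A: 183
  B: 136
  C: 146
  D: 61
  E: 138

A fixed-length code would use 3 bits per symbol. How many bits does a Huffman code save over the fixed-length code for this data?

467

Fixed-length: 3 bits × 664 symbols = 1992 bits.
Huffman merges:
combine D(61), B(136) → 197
combine E(138), C(146) → 284
combine A(183), 197 → 380
combine 284, 380 → 664
Huffman total = 197 + 284 + 380 + 664 = 1525 bits.
Saving = 1992 − 1525 = 467 bits.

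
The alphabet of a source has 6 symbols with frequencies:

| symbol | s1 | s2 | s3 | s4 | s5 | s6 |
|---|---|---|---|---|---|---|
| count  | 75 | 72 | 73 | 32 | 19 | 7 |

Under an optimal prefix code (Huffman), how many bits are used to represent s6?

4

Repeatedly merge the two smallest:
combine s6(7), s5(19) → 26
combine 26, s4(32) → 58
combine 58, s2(72) → 130
combine s3(73), s1(75) → 148
combine 130, 148 → 278
s6's leaf is at depth 4, giving a 4-bit codeword.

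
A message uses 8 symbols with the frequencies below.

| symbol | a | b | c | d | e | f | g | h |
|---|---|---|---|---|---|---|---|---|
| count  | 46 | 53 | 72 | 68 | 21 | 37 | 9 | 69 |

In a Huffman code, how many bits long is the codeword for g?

5

Build the tree from the bottom:
merge g(9) and e(21): 30
merge 30 and f(37): 67
merge a(46) and b(53): 99
merge 67 and d(68): 135
merge h(69) and c(72): 141
merge 99 and 135: 234
merge 141 and 234: 375
The subtree containing g is merged 5 times, so code length = 5.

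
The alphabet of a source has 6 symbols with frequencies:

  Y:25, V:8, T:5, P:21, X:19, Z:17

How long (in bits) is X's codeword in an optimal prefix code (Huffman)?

Repeatedly merge the two smallest:
T(5) + V(8) → 13
13 + Z(17) → 30
X(19) + P(21) → 40
Y(25) + 30 → 55
40 + 55 → 95
The subtree containing X is merged 2 times, so code length = 2.

2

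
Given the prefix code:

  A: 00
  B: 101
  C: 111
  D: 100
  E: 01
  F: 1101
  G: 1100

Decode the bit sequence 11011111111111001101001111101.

FCCCDFACF

Read left to right; each codeword is recognised as soon as it completes (prefix code):
  1101→F | 111→C | 111→C | 111→C | 100→D | 1101→F | 00→A | 111→C | 1101→F
Decoded message: FCCCDFACF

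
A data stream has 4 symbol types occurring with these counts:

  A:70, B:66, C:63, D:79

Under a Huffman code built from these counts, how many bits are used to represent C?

Huffman merges, smallest pair first:
merge C(63) and B(66): 129
merge A(70) and D(79): 149
merge 129 and 149: 278
C sits 2 levels below the root, so its codeword is 2 bits.

2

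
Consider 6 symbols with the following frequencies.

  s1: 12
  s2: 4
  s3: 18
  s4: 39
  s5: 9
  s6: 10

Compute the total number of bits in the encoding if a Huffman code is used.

Greedily combine the two least-frequent nodes:
s2(4) + s5(9) → 13
s6(10) + s1(12) → 22
13 + s3(18) → 31
22 + 31 → 53
s4(39) + 53 → 92
The encoded length is the sum of every internal node's weight: 13 + 22 + 31 + 53 + 92 = 211 bits.

211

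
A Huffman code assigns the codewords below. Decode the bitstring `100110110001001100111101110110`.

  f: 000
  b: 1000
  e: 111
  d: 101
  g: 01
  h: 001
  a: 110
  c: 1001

Read left to right; each codeword is recognised as soon as it completes (prefix code):
  1001→c | 101→d | 1000→b | 1001→c | 1001→c | 111→e | 01→g | 110→a | 110→a
Decoded message: cdbccegaa

cdbccegaa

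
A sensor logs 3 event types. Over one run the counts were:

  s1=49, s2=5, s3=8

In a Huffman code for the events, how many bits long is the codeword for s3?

Repeatedly merge the two smallest:
combine s2(5), s3(8) → 13
combine 13, s1(49) → 62
s3 sits 2 levels below the root, so its codeword is 2 bits.

2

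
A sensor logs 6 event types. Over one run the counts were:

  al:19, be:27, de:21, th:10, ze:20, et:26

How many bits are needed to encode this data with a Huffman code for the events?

Greedily combine the two least-frequent nodes:
th(10) + al(19) → 29
ze(20) + de(21) → 41
et(26) + be(27) → 53
29 + 41 → 70
53 + 70 → 123
Total encoded bits = sum of merged weights = 29 + 41 + 53 + 70 + 123 = 316.

316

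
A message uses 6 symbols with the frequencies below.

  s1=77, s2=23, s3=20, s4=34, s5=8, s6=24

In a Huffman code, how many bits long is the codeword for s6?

Huffman merges, smallest pair first:
merge s5(8) and s3(20): 28
merge s2(23) and s6(24): 47
merge 28 and s4(34): 62
merge 47 and 62: 109
merge s1(77) and 109: 186
The subtree containing s6 is merged 3 times, so code length = 3.

3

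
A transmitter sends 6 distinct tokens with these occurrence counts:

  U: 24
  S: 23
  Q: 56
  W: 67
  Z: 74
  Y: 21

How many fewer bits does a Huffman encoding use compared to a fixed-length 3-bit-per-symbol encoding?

Fixed-length: 3 bits × 265 symbols = 795 bits.
Huffman merges:
Y(21) + S(23) → 44
U(24) + 44 → 68
Q(56) + W(67) → 123
68 + Z(74) → 142
123 + 142 → 265
Huffman total = 44 + 68 + 123 + 142 + 265 = 642 bits.
Saving = 795 − 642 = 153 bits.

153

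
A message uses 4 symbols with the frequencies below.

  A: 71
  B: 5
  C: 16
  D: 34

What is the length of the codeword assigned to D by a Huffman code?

Huffman merges, smallest pair first:
B(5) + C(16) → 21
21 + D(34) → 55
55 + A(71) → 126
The subtree containing D is merged 2 times, so code length = 2.

2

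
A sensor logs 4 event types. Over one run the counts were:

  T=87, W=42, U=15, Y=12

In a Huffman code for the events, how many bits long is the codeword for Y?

3

Huffman merges, smallest pair first:
combine Y(12), U(15) → 27
combine 27, W(42) → 69
combine 69, T(87) → 156
The subtree containing Y is merged 3 times, so code length = 3.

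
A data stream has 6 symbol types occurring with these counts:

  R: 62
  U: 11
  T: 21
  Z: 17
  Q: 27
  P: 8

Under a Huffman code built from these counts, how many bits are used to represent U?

Build the tree from the bottom:
combine P(8), U(11) → 19
combine Z(17), 19 → 36
combine T(21), Q(27) → 48
combine 36, 48 → 84
combine R(62), 84 → 146
U sits 4 levels below the root, so its codeword is 4 bits.

4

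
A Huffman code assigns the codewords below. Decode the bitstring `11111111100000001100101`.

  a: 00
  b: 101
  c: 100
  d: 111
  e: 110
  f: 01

dddaaafcb

Read left to right; each codeword is recognised as soon as it completes (prefix code):
  111→d | 111→d | 111→d | 00→a | 00→a | 00→a | 01→f | 100→c | 101→b
Decoded message: dddaaafcb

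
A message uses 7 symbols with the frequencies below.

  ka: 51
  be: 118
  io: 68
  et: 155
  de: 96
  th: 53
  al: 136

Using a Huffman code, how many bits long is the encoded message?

Merge the two smallest weights repeatedly:
combine ka(51), th(53) → 104
combine io(68), de(96) → 164
combine 104, be(118) → 222
combine al(136), et(155) → 291
combine 164, 222 → 386
combine 291, 386 → 677
The encoded length is the sum of every internal node's weight: 104 + 164 + 222 + 291 + 386 + 677 = 1844 bits.

1844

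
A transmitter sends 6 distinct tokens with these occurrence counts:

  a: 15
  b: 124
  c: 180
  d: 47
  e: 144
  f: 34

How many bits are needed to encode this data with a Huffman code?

Build the Huffman tree bottom-up:
combine a(15), f(34) → 49
combine d(47), 49 → 96
combine 96, b(124) → 220
combine e(144), c(180) → 324
combine 220, 324 → 544
Each symbol's bit-cost is frequency × depth; summing gives 1233 bits (equivalently 49 + 96 + 220 + 324 + 544).

1233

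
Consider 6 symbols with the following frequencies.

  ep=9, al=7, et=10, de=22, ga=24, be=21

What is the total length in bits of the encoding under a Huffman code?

Merge the two smallest weights repeatedly:
combine al(7), ep(9) → 16
combine et(10), 16 → 26
combine be(21), de(22) → 43
combine ga(24), 26 → 50
combine 43, 50 → 93
Total encoded bits = sum of merged weights = 16 + 26 + 43 + 50 + 93 = 228.

228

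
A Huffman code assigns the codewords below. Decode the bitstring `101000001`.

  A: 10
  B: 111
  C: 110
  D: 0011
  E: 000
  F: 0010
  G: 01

Read left to right; each codeword is recognised as soon as it completes (prefix code):
  10→A | 10→A | 000→E | 01→G
Decoded message: AAEG

AAEG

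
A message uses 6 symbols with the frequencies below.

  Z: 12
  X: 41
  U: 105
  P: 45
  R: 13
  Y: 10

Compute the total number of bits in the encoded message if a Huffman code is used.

480

Merge the two smallest weights repeatedly:
combine Y(10), Z(12) → 22
combine R(13), 22 → 35
combine 35, X(41) → 76
combine P(45), 76 → 121
combine U(105), 121 → 226
Total encoded bits = sum of merged weights = 22 + 35 + 76 + 121 + 226 = 480.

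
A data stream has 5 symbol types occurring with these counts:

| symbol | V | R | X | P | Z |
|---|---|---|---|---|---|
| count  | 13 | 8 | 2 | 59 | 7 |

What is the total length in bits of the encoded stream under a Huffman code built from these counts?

145

Build the Huffman tree bottom-up:
merge X(2) and Z(7): 9
merge R(8) and 9: 17
merge V(13) and 17: 30
merge 30 and P(59): 89
The encoded length is the sum of every internal node's weight: 9 + 17 + 30 + 89 = 145 bits.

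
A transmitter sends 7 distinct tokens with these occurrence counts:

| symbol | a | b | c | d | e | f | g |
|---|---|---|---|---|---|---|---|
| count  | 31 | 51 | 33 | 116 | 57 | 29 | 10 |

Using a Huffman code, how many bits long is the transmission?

Greedily combine the two least-frequent nodes:
merge g(10) and f(29): 39
merge a(31) and c(33): 64
merge 39 and b(51): 90
merge e(57) and 64: 121
merge 90 and d(116): 206
merge 121 and 206: 327
Each symbol's bit-cost is frequency × depth; summing gives 847 bits (equivalently 39 + 64 + 90 + 121 + 206 + 327).

847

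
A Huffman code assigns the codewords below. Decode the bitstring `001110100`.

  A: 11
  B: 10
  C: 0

Read left to right; each codeword is recognised as soon as it completes (prefix code):
  0→C | 0→C | 11→A | 10→B | 10→B | 0→C
Decoded message: CCABBC

CCABBC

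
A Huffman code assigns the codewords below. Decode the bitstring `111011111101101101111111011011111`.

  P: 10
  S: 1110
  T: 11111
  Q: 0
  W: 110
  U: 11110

STPWWTWWT

Read left to right; each codeword is recognised as soon as it completes (prefix code):
  1110→S | 11111→T | 10→P | 110→W | 110→W | 11111→T | 110→W | 110→W | 11111→T
Decoded message: STPWWTWWT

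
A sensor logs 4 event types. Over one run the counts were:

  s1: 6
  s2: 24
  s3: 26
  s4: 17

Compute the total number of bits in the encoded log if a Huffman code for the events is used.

Merge the two smallest weights repeatedly:
merge s1(6) and s4(17): 23
merge 23 and s2(24): 47
merge s3(26) and 47: 73
The encoded length is the sum of every internal node's weight: 23 + 47 + 73 = 143 bits.

143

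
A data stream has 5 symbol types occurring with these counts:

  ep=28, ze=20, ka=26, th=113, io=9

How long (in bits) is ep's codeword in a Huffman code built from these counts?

Huffman merges, smallest pair first:
merge io(9) and ze(20): 29
merge ka(26) and ep(28): 54
merge 29 and 54: 83
merge 83 and th(113): 196
ep's leaf is at depth 3, giving a 3-bit codeword.

3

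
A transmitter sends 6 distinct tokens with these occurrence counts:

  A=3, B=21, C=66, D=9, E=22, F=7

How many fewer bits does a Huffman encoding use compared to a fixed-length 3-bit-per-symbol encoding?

Fixed-length: 3 bits × 128 symbols = 384 bits.
Huffman merges:
combine A(3), F(7) → 10
combine D(9), 10 → 19
combine 19, B(21) → 40
combine E(22), 40 → 62
combine 62, C(66) → 128
Huffman total = 10 + 19 + 40 + 62 + 128 = 259 bits.
Saving = 384 − 259 = 125 bits.

125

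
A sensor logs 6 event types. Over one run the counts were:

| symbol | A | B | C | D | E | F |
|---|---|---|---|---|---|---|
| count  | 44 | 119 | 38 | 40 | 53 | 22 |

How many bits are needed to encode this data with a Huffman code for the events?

770

Merge the two smallest weights repeatedly:
F(22) + C(38) → 60
D(40) + A(44) → 84
E(53) + 60 → 113
84 + 113 → 197
B(119) + 197 → 316
Each symbol's bit-cost is frequency × depth; summing gives 770 bits (equivalently 60 + 84 + 113 + 197 + 316).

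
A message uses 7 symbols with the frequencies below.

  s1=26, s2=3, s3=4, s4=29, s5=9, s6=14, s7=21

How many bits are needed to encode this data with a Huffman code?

Greedily combine the two least-frequent nodes:
combine s2(3), s3(4) → 7
combine 7, s5(9) → 16
combine s6(14), 16 → 30
combine s7(21), s1(26) → 47
combine s4(29), 30 → 59
combine 47, 59 → 106
The encoded length is the sum of every internal node's weight: 7 + 16 + 30 + 47 + 59 + 106 = 265 bits.

265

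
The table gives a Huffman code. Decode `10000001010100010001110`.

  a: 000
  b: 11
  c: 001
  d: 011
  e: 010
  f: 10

Read left to right; each codeword is recognised as soon as it completes (prefix code):
  10→f | 000→a | 001→c | 010→e | 10→f | 001→c | 000→a | 11→b | 10→f
Decoded message: facefcabf

facefcabf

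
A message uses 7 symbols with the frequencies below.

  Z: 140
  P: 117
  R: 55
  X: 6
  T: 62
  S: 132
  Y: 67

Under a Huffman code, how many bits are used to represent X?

Huffman merges, smallest pair first:
merge X(6) and R(55): 61
merge 61 and T(62): 123
merge Y(67) and P(117): 184
merge 123 and S(132): 255
merge Z(140) and 184: 324
merge 255 and 324: 579
X's leaf is at depth 4, giving a 4-bit codeword.

4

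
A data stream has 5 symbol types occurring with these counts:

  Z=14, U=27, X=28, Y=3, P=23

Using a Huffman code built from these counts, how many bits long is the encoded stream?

Greedily combine the two least-frequent nodes:
combine Y(3), Z(14) → 17
combine 17, P(23) → 40
combine U(27), X(28) → 55
combine 40, 55 → 95
The encoded length is the sum of every internal node's weight: 17 + 40 + 55 + 95 = 207 bits.

207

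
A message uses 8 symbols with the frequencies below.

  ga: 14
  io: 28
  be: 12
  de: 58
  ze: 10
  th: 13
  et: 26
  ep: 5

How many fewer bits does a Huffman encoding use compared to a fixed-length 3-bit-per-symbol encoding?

Fixed-length: 3 bits × 166 symbols = 498 bits.
Huffman merges:
combine ep(5), ze(10) → 15
combine be(12), th(13) → 25
combine ga(14), 15 → 29
combine 25, et(26) → 51
combine io(28), 29 → 57
combine 51, 57 → 108
combine de(58), 108 → 166
Huffman total = 15 + 25 + 29 + 51 + 57 + 108 + 166 = 451 bits.
Saving = 498 − 451 = 47 bits.

47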